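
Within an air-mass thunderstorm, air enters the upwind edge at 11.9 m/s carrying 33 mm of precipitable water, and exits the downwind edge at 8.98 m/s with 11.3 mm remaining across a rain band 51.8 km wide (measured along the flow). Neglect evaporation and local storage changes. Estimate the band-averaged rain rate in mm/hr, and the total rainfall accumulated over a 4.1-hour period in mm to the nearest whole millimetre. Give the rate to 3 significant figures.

Column moisture flux per unit crosswind length is F = V × PW.
Inflow: F_in = 11.9 × 33 = 392.7 mm·m/s
Outflow: F_out = 8.98 × 11.3 = 101.474 mm·m/s
Steady-state rate R = (F_in − F_out)/L = (392.7 − 101.474) / 51800 m = 5.622e-03 mm/s.
R = 5.622e-03 × 3600 = 20.2 mm/hr.
Over 4.1 h: total = 20.2 × 4.1 = 82.82 ≈ 83 mm.

R ≈ 20.2 mm/hr; total ≈ 83 mm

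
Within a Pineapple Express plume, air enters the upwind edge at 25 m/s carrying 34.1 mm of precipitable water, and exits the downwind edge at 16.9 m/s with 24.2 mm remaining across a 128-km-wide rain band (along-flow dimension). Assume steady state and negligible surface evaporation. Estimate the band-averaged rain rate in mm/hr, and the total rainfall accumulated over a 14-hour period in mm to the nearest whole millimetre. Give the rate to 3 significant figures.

R ≈ 12.5 mm/hr; total ≈ 175 mm

Column moisture flux per unit crosswind length is F = V × PW.
Inflow: F_in = 25 × 34.1 = 852.5 mm·m/s
Outflow: F_out = 16.9 × 24.2 = 408.98 mm·m/s
Steady-state rate R = (F_in − F_out)/L = (852.5 − 408.98) / 128000 m = 3.465e-03 mm/s.
R = 3.465e-03 × 3600 = 12.5 mm/hr.
Over 14 h: total = 12.5 × 14 = 175 mm.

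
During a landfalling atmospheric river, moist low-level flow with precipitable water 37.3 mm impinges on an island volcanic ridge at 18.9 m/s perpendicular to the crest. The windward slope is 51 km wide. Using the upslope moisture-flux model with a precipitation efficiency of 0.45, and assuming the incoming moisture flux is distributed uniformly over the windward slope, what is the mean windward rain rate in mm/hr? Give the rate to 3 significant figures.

Incoming column moisture flux per unit ridge length: F = V × PW = 18.9 × 37.3 = 704.97 mm·m/s.
Spread over the 51 km slope with efficiency ε = 0.45: R = ε·F/W = 0.45 × 704.97 / 51000 m = 6.220e-03 mm/s.
R = 6.220e-03 × 3600 = 22.4 mm/hr.

R ≈ 22.4 mm/hr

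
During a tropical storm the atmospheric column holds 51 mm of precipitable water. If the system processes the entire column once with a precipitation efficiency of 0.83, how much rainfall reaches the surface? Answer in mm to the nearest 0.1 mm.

rainfall ≈ 42.3 mm

Rainfall = ε × PW = 0.83 × 51 = 42.3 mm.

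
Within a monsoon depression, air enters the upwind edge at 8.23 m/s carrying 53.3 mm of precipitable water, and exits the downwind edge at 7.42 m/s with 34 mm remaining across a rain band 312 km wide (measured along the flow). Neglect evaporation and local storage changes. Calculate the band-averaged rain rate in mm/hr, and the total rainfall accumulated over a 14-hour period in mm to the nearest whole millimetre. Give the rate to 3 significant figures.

R ≈ 2.15 mm/hr; total ≈ 30 mm

Column moisture flux per unit crosswind length is F = V × PW.
Inflow: F_in = 8.23 × 53.3 = 438.659 mm·m/s
Outflow: F_out = 7.42 × 34 = 252.28 mm·m/s
Steady-state rate R = (F_in − F_out)/L = (438.659 − 252.28) / 312000 m = 5.974e-04 mm/s.
R = 5.974e-04 × 3600 = 2.15 mm/hr.
Over 14 h: total = 2.15 × 14 = 30.1 ≈ 30 mm.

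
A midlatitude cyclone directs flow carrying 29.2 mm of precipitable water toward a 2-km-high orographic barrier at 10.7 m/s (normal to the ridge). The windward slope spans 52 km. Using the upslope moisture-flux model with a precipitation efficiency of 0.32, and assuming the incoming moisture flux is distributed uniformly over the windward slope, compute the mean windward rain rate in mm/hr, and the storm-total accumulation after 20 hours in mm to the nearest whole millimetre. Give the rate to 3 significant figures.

R ≈ 6.92 mm/hr; total ≈ 138 mm

Incoming column moisture flux per unit ridge length: F = V × PW = 10.7 × 29.2 = 312.44 mm·m/s.
Spread over the 52 km slope with efficiency ε = 0.32: R = ε·F/W = 0.32 × 312.44 / 52000 m = 1.923e-03 mm/s.
R = 1.923e-03 × 3600 = 6.92 mm/hr.
Over 20 h: total = 6.92 × 20 = 138.4 ≈ 138 mm.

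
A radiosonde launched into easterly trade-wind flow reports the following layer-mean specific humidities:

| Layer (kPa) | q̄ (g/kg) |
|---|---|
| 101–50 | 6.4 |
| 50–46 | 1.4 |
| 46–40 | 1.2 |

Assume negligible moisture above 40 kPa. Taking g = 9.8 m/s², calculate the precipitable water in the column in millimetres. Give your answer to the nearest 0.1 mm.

Precipitable water is the column-integrated vapour mass per unit area: PW = (1/g) Σ q̄ Δp, with q in kg/kg and Δp in Pa (1 kg/m² of water = 1 mm).
Layer 101–50 kPa: Δp = 510 hPa = 51000 Pa, q̄ = 0.0064 kg/kg → 0.0064 × 51000 / 9.8 = 33.31 mm
Layer 50–46 kPa: Δp = 40 hPa = 4000 Pa, q̄ = 0.0014 kg/kg → 0.0014 × 4000 / 9.8 = 0.57 mm
Layer 46–40 kPa: Δp = 60 hPa = 6000 Pa, q̄ = 0.0012 kg/kg → 0.0012 × 6000 / 9.8 = 0.73 mm
PW = 33.31 + 0.57 + 0.73 = 34.61 ≈ 34.6 mm.

PW ≈ 34.6 mm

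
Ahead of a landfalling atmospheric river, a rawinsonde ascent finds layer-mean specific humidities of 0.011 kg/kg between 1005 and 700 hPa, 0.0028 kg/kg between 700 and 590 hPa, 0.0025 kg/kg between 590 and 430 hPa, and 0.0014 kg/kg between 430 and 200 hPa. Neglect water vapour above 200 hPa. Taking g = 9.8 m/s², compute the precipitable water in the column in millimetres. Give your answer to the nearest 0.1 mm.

Precipitable water is the column-integrated vapour mass per unit area: PW = (1/g) Σ q̄ Δp, with q in kg/kg and Δp in Pa (1 kg/m² of water = 1 mm).
Layer 1005–700 hPa: Δp = 305 hPa = 30500 Pa, q̄ = 0.011 kg/kg → 0.011 × 30500 / 9.8 = 34.23 mm
Layer 700–590 hPa: Δp = 110 hPa = 11000 Pa, q̄ = 0.0028 kg/kg → 0.0028 × 11000 / 9.8 = 3.14 mm
Layer 590–430 hPa: Δp = 160 hPa = 16000 Pa, q̄ = 0.0025 kg/kg → 0.0025 × 16000 / 9.8 = 4.08 mm
Layer 430–200 hPa: Δp = 230 hPa = 23000 Pa, q̄ = 0.0014 kg/kg → 0.0014 × 23000 / 9.8 = 3.29 mm
PW = 34.23 + 3.14 + 4.08 + 3.29 = 44.74 ≈ 44.7 mm.

PW ≈ 44.7 mm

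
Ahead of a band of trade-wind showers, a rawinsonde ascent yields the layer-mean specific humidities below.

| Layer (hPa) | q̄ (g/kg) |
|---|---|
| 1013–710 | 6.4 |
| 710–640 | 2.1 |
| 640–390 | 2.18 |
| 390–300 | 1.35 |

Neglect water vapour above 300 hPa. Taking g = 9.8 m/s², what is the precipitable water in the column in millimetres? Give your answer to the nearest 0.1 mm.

PW ≈ 28.1 mm

Precipitable water is the column-integrated vapour mass per unit area: PW = (1/g) Σ q̄ Δp, with q in kg/kg and Δp in Pa (1 kg/m² of water = 1 mm).
Layer 1013–710 hPa: Δp = 303 hPa = 30300 Pa, q̄ = 0.0064 kg/kg → 0.0064 × 30300 / 9.8 = 19.79 mm
Layer 710–640 hPa: Δp = 70 hPa = 7000 Pa, q̄ = 0.0021 kg/kg → 0.0021 × 7000 / 9.8 = 1.50 mm
Layer 640–390 hPa: Δp = 250 hPa = 25000 Pa, q̄ = 0.00218 kg/kg → 0.00218 × 25000 / 9.8 = 5.56 mm
Layer 390–300 hPa: Δp = 90 hPa = 9000 Pa, q̄ = 0.00135 kg/kg → 0.00135 × 9000 / 9.8 = 1.24 mm
PW = 19.79 + 1.50 + 5.56 + 1.24 = 28.09 ≈ 28.1 mm.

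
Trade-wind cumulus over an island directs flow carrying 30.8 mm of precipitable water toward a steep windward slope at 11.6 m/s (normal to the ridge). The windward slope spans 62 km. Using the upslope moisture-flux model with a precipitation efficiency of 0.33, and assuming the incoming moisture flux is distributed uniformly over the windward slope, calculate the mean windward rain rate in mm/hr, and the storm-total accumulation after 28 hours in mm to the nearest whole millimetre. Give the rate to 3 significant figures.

Incoming column moisture flux per unit ridge length: F = V × PW = 11.6 × 30.8 = 357.28 mm·m/s.
Spread over the 62 km slope with efficiency ε = 0.33: R = ε·F/W = 0.33 × 357.28 / 62000 m = 1.902e-03 mm/s.
R = 1.902e-03 × 3600 = 6.85 mm/hr.
Over 28 h: total = 6.85 × 28 = 191.8 ≈ 192 mm.

R ≈ 6.85 mm/hr; total ≈ 192 mm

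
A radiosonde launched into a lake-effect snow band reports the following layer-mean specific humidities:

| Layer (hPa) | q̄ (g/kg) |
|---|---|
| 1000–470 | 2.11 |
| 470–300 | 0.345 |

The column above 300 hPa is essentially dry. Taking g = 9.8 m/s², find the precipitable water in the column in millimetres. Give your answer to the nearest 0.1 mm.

Precipitable water is the column-integrated vapour mass per unit area: PW = (1/g) Σ q̄ Δp, with q in kg/kg and Δp in Pa (1 kg/m² of water = 1 mm).
Layer 1000–470 hPa: Δp = 530 hPa = 53000 Pa, q̄ = 0.00211 kg/kg → 0.00211 × 53000 / 9.8 = 11.41 mm
Layer 470–300 hPa: Δp = 170 hPa = 17000 Pa, q̄ = 0.000345 kg/kg → 0.000345 × 17000 / 9.8 = 0.60 mm
PW = 11.41 + 0.60 = 12.01 ≈ 12.0 mm.

PW ≈ 12.0 mm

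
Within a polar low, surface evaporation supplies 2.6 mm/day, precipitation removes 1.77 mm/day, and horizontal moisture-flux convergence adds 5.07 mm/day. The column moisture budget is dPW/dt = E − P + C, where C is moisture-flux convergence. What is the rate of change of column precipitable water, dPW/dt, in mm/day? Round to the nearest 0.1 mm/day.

dPW/dt = E − P + C = 2.6 − 1.77 + (5.07) = 5.9 mm/day.

dPW/dt ≈ 5.9 mm/day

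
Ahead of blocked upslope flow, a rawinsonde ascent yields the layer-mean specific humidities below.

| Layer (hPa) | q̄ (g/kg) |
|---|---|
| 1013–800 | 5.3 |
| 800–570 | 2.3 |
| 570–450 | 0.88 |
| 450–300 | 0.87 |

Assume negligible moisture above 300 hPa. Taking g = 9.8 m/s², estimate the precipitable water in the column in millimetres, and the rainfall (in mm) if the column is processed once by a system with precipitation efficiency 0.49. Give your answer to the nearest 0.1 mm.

Precipitable water is the column-integrated vapour mass per unit area: PW = (1/g) Σ q̄ Δp, with q in kg/kg and Δp in Pa (1 kg/m² of water = 1 mm).
Layer 1013–800 hPa: Δp = 213 hPa = 21300 Pa, q̄ = 0.0053 kg/kg → 0.0053 × 21300 / 9.8 = 11.52 mm
Layer 800–570 hPa: Δp = 230 hPa = 23000 Pa, q̄ = 0.0023 kg/kg → 0.0023 × 23000 / 9.8 = 5.40 mm
Layer 570–450 hPa: Δp = 120 hPa = 12000 Pa, q̄ = 0.00088 kg/kg → 0.00088 × 12000 / 9.8 = 1.08 mm
Layer 450–300 hPa: Δp = 150 hPa = 15000 Pa, q̄ = 0.00087 kg/kg → 0.00087 × 15000 / 9.8 = 1.33 mm
PW = 11.52 + 5.40 + 1.08 + 1.33 = 19.33 ≈ 19.3 mm.
Rainfall = ε × PW = 0.49 × 19.3 = 9.5 mm.

PW ≈ 19.3 mm; rainfall ≈ 9.5 mm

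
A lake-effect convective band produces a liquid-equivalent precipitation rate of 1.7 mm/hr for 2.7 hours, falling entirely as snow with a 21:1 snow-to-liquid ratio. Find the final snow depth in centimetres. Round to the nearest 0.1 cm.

snow depth ≈ 9.6 cm

Liquid-equivalent depth = 1.7 × 2.7 = 4.59 mm.
Snow depth = 4.59 mm × 21 = 96.39 mm = 9.6 cm.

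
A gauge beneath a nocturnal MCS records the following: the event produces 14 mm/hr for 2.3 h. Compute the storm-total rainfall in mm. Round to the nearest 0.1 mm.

Total = Σ Rᵢ Δtᵢ = 14 × 2.3
      = 32.2 = 32.2 mm.

total ≈ 32.2 mm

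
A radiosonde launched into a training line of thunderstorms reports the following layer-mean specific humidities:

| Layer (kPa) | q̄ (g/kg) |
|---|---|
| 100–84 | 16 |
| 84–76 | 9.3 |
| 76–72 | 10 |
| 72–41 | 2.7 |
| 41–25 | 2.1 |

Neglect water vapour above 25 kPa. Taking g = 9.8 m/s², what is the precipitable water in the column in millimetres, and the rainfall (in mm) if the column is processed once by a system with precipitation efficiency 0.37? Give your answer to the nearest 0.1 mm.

Precipitable water is the column-integrated vapour mass per unit area: PW = (1/g) Σ q̄ Δp, with q in kg/kg and Δp in Pa (1 kg/m² of water = 1 mm).
Layer 100–84 kPa: Δp = 160 hPa = 16000 Pa, q̄ = 0.016 kg/kg → 0.016 × 16000 / 9.8 = 26.12 mm
Layer 84–76 kPa: Δp = 80 hPa = 8000 Pa, q̄ = 0.0093 kg/kg → 0.0093 × 8000 / 9.8 = 7.59 mm
Layer 76–72 kPa: Δp = 40 hPa = 4000 Pa, q̄ = 0.01 kg/kg → 0.01 × 4000 / 9.8 = 4.08 mm
Layer 72–41 kPa: Δp = 310 hPa = 31000 Pa, q̄ = 0.0027 kg/kg → 0.0027 × 31000 / 9.8 = 8.54 mm
Layer 41–25 kPa: Δp = 160 hPa = 16000 Pa, q̄ = 0.0021 kg/kg → 0.0021 × 16000 / 9.8 = 3.43 mm
PW = 26.12 + 7.59 + 4.08 + 8.54 + 3.43 = 49.76 ≈ 49.8 mm.
Rainfall = ε × PW = 0.37 × 49.8 = 18.4 mm.

PW ≈ 49.8 mm; rainfall ≈ 18.4 mm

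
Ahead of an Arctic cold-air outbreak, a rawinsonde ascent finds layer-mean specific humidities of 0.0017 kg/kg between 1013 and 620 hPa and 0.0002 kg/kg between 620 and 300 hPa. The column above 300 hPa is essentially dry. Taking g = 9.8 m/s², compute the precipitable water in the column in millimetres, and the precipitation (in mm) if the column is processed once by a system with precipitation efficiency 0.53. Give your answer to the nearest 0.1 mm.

PW ≈ 7.5 mm; precipitation ≈ 4.0 mm

Precipitable water is the column-integrated vapour mass per unit area: PW = (1/g) Σ q̄ Δp, with q in kg/kg and Δp in Pa (1 kg/m² of water = 1 mm).
Layer 1013–620 hPa: Δp = 393 hPa = 39300 Pa, q̄ = 0.0017 kg/kg → 0.0017 × 39300 / 9.8 = 6.82 mm
Layer 620–300 hPa: Δp = 320 hPa = 32000 Pa, q̄ = 0.0002 kg/kg → 0.0002 × 32000 / 9.8 = 0.65 mm
PW = 6.82 + 0.65 = 7.47 ≈ 7.5 mm.
Precipitation = ε × PW = 0.53 × 7.5 = 4.0 mm.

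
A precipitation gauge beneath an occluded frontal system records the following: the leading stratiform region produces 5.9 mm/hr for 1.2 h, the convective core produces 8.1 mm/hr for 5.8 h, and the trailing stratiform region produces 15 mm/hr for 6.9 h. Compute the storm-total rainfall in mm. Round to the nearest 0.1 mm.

total ≈ 157.6 mm

Total = Σ Rᵢ Δtᵢ = 5.9 × 1.2 + 8.1 × 5.8 + 15 × 6.9
      = 7.08 + 46.98 + 103.5 = 157.6 mm.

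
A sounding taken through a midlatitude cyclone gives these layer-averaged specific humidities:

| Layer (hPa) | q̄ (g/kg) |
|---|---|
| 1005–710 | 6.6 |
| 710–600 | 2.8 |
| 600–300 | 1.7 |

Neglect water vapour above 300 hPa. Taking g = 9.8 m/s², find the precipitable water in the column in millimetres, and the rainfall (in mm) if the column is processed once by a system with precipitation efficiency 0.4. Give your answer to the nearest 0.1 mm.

Precipitable water is the column-integrated vapour mass per unit area: PW = (1/g) Σ q̄ Δp, with q in kg/kg and Δp in Pa (1 kg/m² of water = 1 mm).
Layer 1005–710 hPa: Δp = 295 hPa = 29500 Pa, q̄ = 0.0066 kg/kg → 0.0066 × 29500 / 9.8 = 19.87 mm
Layer 710–600 hPa: Δp = 110 hPa = 11000 Pa, q̄ = 0.0028 kg/kg → 0.0028 × 11000 / 9.8 = 3.14 mm
Layer 600–300 hPa: Δp = 300 hPa = 30000 Pa, q̄ = 0.0017 kg/kg → 0.0017 × 30000 / 9.8 = 5.20 mm
PW = 19.87 + 3.14 + 5.20 = 28.21 ≈ 28.2 mm.
Rainfall = ε × PW = 0.4 × 28.2 = 11.3 mm.

PW ≈ 28.2 mm; rainfall ≈ 11.3 mm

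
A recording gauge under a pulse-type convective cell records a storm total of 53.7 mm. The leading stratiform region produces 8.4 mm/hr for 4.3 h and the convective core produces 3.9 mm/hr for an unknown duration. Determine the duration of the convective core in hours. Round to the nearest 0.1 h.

duration ≈ 4.5 h

Known phases: 8.4 × 4.3 = 36.12 mm.
Remaining depth = 53.7 − 36.12 = 17.58 mm.
Duration = 17.58 / 3.9 = 4.5 h.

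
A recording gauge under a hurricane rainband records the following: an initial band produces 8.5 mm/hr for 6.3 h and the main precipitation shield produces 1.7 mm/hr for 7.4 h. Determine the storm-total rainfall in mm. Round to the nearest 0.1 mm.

Total = Σ Rᵢ Δtᵢ = 8.5 × 6.3 + 1.7 × 7.4
      = 53.55 + 12.58 = 66.1 mm.

total ≈ 66.1 mm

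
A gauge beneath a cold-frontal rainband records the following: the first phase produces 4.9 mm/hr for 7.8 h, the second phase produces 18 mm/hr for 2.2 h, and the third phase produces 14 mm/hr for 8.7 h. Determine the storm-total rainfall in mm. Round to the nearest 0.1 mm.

Total = Σ Rᵢ Δtᵢ = 4.9 × 7.8 + 18 × 2.2 + 14 × 8.7
      = 38.22 + 39.6 + 121.8 = 199.6 mm.

total ≈ 199.6 mm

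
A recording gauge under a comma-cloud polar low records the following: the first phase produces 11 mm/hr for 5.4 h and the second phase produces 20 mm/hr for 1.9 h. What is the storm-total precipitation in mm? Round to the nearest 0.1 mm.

Total = Σ Rᵢ Δtᵢ = 11 × 5.4 + 20 × 1.9
      = 59.4 + 38 = 97.4 mm.

total ≈ 97.4 mm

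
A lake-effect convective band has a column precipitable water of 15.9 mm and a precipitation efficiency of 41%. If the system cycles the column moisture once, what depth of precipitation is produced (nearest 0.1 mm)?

precipitation ≈ 6.5 mm

Precipitation = ε × PW = 0.41 × 15.9 = 6.5 mm.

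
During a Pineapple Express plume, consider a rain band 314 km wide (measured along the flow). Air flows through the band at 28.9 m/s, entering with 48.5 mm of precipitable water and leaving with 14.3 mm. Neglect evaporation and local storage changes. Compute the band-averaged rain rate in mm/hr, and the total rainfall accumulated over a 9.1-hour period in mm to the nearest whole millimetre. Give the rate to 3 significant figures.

Column moisture flux per unit crosswind length is F = V × PW.
Inflow: F_in = 28.9 × 48.5 = 1401.65 mm·m/s
Outflow: F_out = 28.9 × 14.3 = 413.27 mm·m/s
Steady-state rate R = (F_in − F_out)/L = (1401.65 − 413.27) / 314000 m = 3.148e-03 mm/s.
R = 3.148e-03 × 3600 = 11.3 mm/hr.
Over 9.1 h: total = 11.3 × 9.1 = 102.83 ≈ 103 mm.

R ≈ 11.3 mm/hr; total ≈ 103 mm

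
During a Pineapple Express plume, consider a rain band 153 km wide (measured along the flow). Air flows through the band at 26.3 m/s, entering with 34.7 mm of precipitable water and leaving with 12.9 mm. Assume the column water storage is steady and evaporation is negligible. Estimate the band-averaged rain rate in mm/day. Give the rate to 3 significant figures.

R ≈ 324 mm/day

Column moisture flux per unit crosswind length is F = V × PW.
Inflow: F_in = 26.3 × 34.7 = 912.61 mm·m/s
Outflow: F_out = 26.3 × 12.9 = 339.27 mm·m/s
Steady-state rate R = (F_in − F_out)/L = (912.61 − 339.27) / 153000 m = 3.747e-03 mm/s.
R = 3.747e-03 × 3600 × 24 = 324 mm/day.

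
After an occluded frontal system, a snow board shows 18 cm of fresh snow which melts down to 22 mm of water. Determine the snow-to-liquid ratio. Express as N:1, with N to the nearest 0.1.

ratio ≈ 8.2

Ratio = snow depth / SWE = 180 mm / 22 mm = 8.2, i.e. 8.2:1.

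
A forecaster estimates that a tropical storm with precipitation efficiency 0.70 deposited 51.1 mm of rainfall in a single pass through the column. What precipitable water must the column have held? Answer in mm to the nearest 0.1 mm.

PW ≈ 73.0 mm

PW = rainfall / ε = 51.1 / 0.70 = 73.0 mm.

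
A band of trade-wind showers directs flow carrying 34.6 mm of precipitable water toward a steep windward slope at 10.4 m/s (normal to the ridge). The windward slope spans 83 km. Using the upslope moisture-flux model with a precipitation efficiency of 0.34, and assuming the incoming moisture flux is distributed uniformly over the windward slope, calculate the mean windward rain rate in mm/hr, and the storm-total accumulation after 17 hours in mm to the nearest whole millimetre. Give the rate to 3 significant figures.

Incoming column moisture flux per unit ridge length: F = V × PW = 10.4 × 34.6 = 359.84 mm·m/s.
Spread over the 83 km slope with efficiency ε = 0.34: R = ε·F/W = 0.34 × 359.84 / 83000 m = 1.474e-03 mm/s.
R = 1.474e-03 × 3600 = 5.31 mm/hr.
Over 17 h: total = 5.31 × 17 = 90.27 ≈ 90 mm.

R ≈ 5.31 mm/hr; total ≈ 90 mm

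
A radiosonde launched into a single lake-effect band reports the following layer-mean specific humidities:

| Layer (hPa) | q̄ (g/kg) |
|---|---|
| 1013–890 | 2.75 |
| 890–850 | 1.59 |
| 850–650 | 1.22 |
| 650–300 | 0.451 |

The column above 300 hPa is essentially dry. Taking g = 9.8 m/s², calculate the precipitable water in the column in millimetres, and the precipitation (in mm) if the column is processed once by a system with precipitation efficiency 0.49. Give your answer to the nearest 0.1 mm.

PW ≈ 8.2 mm; precipitation ≈ 4.0 mm

Precipitable water is the column-integrated vapour mass per unit area: PW = (1/g) Σ q̄ Δp, with q in kg/kg and Δp in Pa (1 kg/m² of water = 1 mm).
Layer 1013–890 hPa: Δp = 123 hPa = 12300 Pa, q̄ = 0.00275 kg/kg → 0.00275 × 12300 / 9.8 = 3.45 mm
Layer 890–850 hPa: Δp = 40 hPa = 4000 Pa, q̄ = 0.00159 kg/kg → 0.00159 × 4000 / 9.8 = 0.65 mm
Layer 850–650 hPa: Δp = 200 hPa = 20000 Pa, q̄ = 0.00122 kg/kg → 0.00122 × 20000 / 9.8 = 2.49 mm
Layer 650–300 hPa: Δp = 350 hPa = 35000 Pa, q̄ = 0.000451 kg/kg → 0.000451 × 35000 / 9.8 = 1.61 mm
PW = 3.45 + 0.65 + 2.49 + 1.61 = 8.20 ≈ 8.2 mm.
Precipitation = ε × PW = 0.49 × 8.2 = 4.0 mm.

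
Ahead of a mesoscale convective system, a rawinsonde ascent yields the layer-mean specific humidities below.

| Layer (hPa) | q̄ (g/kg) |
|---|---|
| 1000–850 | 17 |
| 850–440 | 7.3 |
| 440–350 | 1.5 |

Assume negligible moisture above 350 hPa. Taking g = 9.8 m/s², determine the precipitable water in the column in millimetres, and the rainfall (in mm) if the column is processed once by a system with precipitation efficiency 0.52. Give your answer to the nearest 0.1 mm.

Precipitable water is the column-integrated vapour mass per unit area: PW = (1/g) Σ q̄ Δp, with q in kg/kg and Δp in Pa (1 kg/m² of water = 1 mm).
Layer 1000–850 hPa: Δp = 150 hPa = 15000 Pa, q̄ = 0.017 kg/kg → 0.017 × 15000 / 9.8 = 26.02 mm
Layer 850–440 hPa: Δp = 410 hPa = 41000 Pa, q̄ = 0.0073 kg/kg → 0.0073 × 41000 / 9.8 = 30.54 mm
Layer 440–350 hPa: Δp = 90 hPa = 9000 Pa, q̄ = 0.0015 kg/kg → 0.0015 × 9000 / 9.8 = 1.38 mm
PW = 26.02 + 30.54 + 1.38 = 57.94 ≈ 57.9 mm.
Rainfall = ε × PW = 0.52 × 57.9 = 30.1 mm.

PW ≈ 57.9 mm; rainfall ≈ 30.1 mm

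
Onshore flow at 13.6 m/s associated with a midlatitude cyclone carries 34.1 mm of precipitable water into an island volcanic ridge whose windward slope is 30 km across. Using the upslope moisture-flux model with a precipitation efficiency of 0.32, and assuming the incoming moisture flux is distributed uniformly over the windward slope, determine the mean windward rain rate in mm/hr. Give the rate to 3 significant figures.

Incoming column moisture flux per unit ridge length: F = V × PW = 13.6 × 34.1 = 463.76 mm·m/s.
Spread over the 30 km slope with efficiency ε = 0.32: R = ε·F/W = 0.32 × 463.76 / 30000 m = 4.947e-03 mm/s.
R = 4.947e-03 × 3600 = 17.8 mm/hr.

R ≈ 17.8 mm/hr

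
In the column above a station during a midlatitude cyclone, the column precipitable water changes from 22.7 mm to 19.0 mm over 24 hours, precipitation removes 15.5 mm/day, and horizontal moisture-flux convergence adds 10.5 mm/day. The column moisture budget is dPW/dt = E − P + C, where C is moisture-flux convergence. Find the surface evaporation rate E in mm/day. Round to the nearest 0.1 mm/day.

dPW/dt = (19.0 − 22.7) mm / (24/24 day) = -3.700 mm/day.
E = dPW/dt + P − C = (-3.700) + 15.5 − (10.5) = 1.3 mm/day.

E ≈ 1.3 mm/day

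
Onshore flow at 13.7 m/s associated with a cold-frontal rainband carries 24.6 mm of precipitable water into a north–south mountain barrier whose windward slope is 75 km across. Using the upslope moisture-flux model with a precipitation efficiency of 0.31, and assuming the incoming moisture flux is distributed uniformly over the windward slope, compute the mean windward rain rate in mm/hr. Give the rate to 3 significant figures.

Incoming column moisture flux per unit ridge length: F = V × PW = 13.7 × 24.6 = 337.02 mm·m/s.
Spread over the 75 km slope with efficiency ε = 0.31: R = ε·F/W = 0.31 × 337.02 / 75000 m = 1.393e-03 mm/s.
R = 1.393e-03 × 3600 = 5.01 mm/hr.

R ≈ 5.01 mm/hr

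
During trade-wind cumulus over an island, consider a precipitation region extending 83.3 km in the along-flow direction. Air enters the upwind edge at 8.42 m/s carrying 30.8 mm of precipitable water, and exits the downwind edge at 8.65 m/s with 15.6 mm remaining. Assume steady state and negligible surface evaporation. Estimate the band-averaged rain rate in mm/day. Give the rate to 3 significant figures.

R ≈ 129 mm/day

Column moisture flux per unit crosswind length is F = V × PW.
Inflow: F_in = 8.42 × 30.8 = 259.336 mm·m/s
Outflow: F_out = 8.65 × 15.6 = 134.94 mm·m/s
Steady-state rate R = (F_in − F_out)/L = (259.336 − 134.94) / 83300 m = 1.493e-03 mm/s.
R = 1.493e-03 × 3600 × 24 = 129 mm/day.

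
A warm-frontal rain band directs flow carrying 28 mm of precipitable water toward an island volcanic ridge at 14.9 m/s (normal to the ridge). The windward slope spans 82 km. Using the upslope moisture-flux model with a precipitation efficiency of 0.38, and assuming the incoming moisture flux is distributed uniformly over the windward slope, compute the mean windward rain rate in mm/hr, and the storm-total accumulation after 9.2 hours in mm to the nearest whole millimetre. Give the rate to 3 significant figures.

Incoming column moisture flux per unit ridge length: F = V × PW = 14.9 × 28 = 417.2 mm·m/s.
Spread over the 82 km slope with efficiency ε = 0.38: R = ε·F/W = 0.38 × 417.2 / 82000 m = 1.933e-03 mm/s.
R = 1.933e-03 × 3600 = 6.96 mm/hr.
Over 9.2 h: total = 6.96 × 9.2 = 64.032 ≈ 64 mm.

R ≈ 6.96 mm/hr; total ≈ 64 mm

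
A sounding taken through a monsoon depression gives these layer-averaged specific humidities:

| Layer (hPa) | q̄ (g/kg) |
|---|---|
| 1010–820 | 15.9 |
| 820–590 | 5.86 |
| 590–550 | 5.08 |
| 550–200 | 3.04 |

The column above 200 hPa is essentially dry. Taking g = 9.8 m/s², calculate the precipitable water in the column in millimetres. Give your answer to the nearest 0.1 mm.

Precipitable water is the column-integrated vapour mass per unit area: PW = (1/g) Σ q̄ Δp, with q in kg/kg and Δp in Pa (1 kg/m² of water = 1 mm).
Layer 1010–820 hPa: Δp = 190 hPa = 19000 Pa, q̄ = 0.0159 kg/kg → 0.0159 × 19000 / 9.8 = 30.83 mm
Layer 820–590 hPa: Δp = 230 hPa = 23000 Pa, q̄ = 0.00586 kg/kg → 0.00586 × 23000 / 9.8 = 13.75 mm
Layer 590–550 hPa: Δp = 40 hPa = 4000 Pa, q̄ = 0.00508 kg/kg → 0.00508 × 4000 / 9.8 = 2.07 mm
Layer 550–200 hPa: Δp = 350 hPa = 35000 Pa, q̄ = 0.00304 kg/kg → 0.00304 × 35000 / 9.8 = 10.86 mm
PW = 30.83 + 13.75 + 2.07 + 10.86 = 57.51 ≈ 57.5 mm.

PW ≈ 57.5 mm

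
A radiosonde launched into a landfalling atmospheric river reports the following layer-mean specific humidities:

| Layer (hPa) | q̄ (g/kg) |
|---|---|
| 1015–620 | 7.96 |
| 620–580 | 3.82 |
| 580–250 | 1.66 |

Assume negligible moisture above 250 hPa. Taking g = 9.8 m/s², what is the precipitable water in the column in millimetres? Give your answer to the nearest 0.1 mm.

PW ≈ 39.2 mm

Precipitable water is the column-integrated vapour mass per unit area: PW = (1/g) Σ q̄ Δp, with q in kg/kg and Δp in Pa (1 kg/m² of water = 1 mm).
Layer 1015–620 hPa: Δp = 395 hPa = 39500 Pa, q̄ = 0.00796 kg/kg → 0.00796 × 39500 / 9.8 = 32.08 mm
Layer 620–580 hPa: Δp = 40 hPa = 4000 Pa, q̄ = 0.00382 kg/kg → 0.00382 × 4000 / 9.8 = 1.56 mm
Layer 580–250 hPa: Δp = 330 hPa = 33000 Pa, q̄ = 0.00166 kg/kg → 0.00166 × 33000 / 9.8 = 5.59 mm
PW = 32.08 + 1.56 + 5.59 = 39.23 ≈ 39.2 mm.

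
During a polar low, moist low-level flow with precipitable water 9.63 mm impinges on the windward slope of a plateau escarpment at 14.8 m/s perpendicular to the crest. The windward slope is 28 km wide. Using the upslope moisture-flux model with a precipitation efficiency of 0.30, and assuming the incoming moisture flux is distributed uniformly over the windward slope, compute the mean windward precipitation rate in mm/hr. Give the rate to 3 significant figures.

Incoming column moisture flux per unit ridge length: F = V × PW = 14.8 × 9.63 = 142.524 mm·m/s.
Spread over the 28 km slope with efficiency ε = 0.30: R = ε·F/W = 0.30 × 142.524 / 28000 m = 1.527e-03 mm/s.
R = 1.527e-03 × 3600 = 5.50 mm/hr.

R ≈ 5.50 mm/hr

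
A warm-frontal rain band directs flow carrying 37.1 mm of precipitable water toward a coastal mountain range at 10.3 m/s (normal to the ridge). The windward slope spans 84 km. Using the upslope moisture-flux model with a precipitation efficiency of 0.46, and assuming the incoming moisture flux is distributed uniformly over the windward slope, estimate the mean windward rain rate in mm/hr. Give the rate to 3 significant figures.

R ≈ 7.53 mm/hr

Incoming column moisture flux per unit ridge length: F = V × PW = 10.3 × 37.1 = 382.13 mm·m/s.
Spread over the 84 km slope with efficiency ε = 0.46: R = ε·F/W = 0.46 × 382.13 / 84000 m = 2.093e-03 mm/s.
R = 2.093e-03 × 3600 = 7.53 mm/hr.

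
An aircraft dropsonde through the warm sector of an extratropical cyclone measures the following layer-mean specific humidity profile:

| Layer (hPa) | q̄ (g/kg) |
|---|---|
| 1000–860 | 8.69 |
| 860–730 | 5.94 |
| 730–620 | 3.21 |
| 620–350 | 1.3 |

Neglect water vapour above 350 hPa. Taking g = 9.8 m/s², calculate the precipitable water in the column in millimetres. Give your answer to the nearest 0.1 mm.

PW ≈ 27.5 mm

Precipitable water is the column-integrated vapour mass per unit area: PW = (1/g) Σ q̄ Δp, with q in kg/kg and Δp in Pa (1 kg/m² of water = 1 mm).
Layer 1000–860 hPa: Δp = 140 hPa = 14000 Pa, q̄ = 0.00869 kg/kg → 0.00869 × 14000 / 9.8 = 12.41 mm
Layer 860–730 hPa: Δp = 130 hPa = 13000 Pa, q̄ = 0.00594 kg/kg → 0.00594 × 13000 / 9.8 = 7.88 mm
Layer 730–620 hPa: Δp = 110 hPa = 11000 Pa, q̄ = 0.00321 kg/kg → 0.00321 × 11000 / 9.8 = 3.60 mm
Layer 620–350 hPa: Δp = 270 hPa = 27000 Pa, q̄ = 0.0013 kg/kg → 0.0013 × 27000 / 9.8 = 3.58 mm
PW = 12.41 + 7.88 + 3.60 + 3.58 = 27.47 ≈ 27.5 mm.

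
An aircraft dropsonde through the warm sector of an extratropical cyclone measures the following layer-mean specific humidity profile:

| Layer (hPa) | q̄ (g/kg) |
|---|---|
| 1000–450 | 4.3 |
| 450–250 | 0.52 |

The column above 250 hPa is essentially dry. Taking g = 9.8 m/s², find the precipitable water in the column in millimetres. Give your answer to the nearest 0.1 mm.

Precipitable water is the column-integrated vapour mass per unit area: PW = (1/g) Σ q̄ Δp, with q in kg/kg and Δp in Pa (1 kg/m² of water = 1 mm).
Layer 1000–450 hPa: Δp = 550 hPa = 55000 Pa, q̄ = 0.0043 kg/kg → 0.0043 × 55000 / 9.8 = 24.13 mm
Layer 450–250 hPa: Δp = 200 hPa = 20000 Pa, q̄ = 0.00052 kg/kg → 0.00052 × 20000 / 9.8 = 1.06 mm
PW = 24.13 + 1.06 = 25.19 ≈ 25.2 mm.

PW ≈ 25.2 mm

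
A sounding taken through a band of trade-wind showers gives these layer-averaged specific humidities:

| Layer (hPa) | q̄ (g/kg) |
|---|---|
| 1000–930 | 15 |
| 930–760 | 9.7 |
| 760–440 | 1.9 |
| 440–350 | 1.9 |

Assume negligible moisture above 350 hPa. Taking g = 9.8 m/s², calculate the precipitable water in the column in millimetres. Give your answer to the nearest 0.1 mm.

Precipitable water is the column-integrated vapour mass per unit area: PW = (1/g) Σ q̄ Δp, with q in kg/kg and Δp in Pa (1 kg/m² of water = 1 mm).
Layer 1000–930 hPa: Δp = 70 hPa = 7000 Pa, q̄ = 0.015 kg/kg → 0.015 × 7000 / 9.8 = 10.71 mm
Layer 930–760 hPa: Δp = 170 hPa = 17000 Pa, q̄ = 0.0097 kg/kg → 0.0097 × 17000 / 9.8 = 16.83 mm
Layer 760–440 hPa: Δp = 320 hPa = 32000 Pa, q̄ = 0.0019 kg/kg → 0.0019 × 32000 / 9.8 = 6.20 mm
Layer 440–350 hPa: Δp = 90 hPa = 9000 Pa, q̄ = 0.0019 kg/kg → 0.0019 × 9000 / 9.8 = 1.74 mm
PW = 10.71 + 16.83 + 6.20 + 1.74 = 35.48 ≈ 35.5 mm.

PW ≈ 35.5 mm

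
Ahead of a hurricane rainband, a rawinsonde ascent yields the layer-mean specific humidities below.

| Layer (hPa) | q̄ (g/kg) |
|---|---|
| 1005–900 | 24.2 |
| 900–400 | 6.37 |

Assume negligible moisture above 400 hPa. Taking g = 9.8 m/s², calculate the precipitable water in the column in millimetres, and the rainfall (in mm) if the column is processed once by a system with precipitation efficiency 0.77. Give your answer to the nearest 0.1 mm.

PW ≈ 58.4 mm; rainfall ≈ 45.0 mm

Precipitable water is the column-integrated vapour mass per unit area: PW = (1/g) Σ q̄ Δp, with q in kg/kg and Δp in Pa (1 kg/m² of water = 1 mm).
Layer 1005–900 hPa: Δp = 105 hPa = 10500 Pa, q̄ = 0.0242 kg/kg → 0.0242 × 10500 / 9.8 = 25.93 mm
Layer 900–400 hPa: Δp = 500 hPa = 50000 Pa, q̄ = 0.00637 kg/kg → 0.00637 × 50000 / 9.8 = 32.50 mm
PW = 25.93 + 32.50 = 58.43 ≈ 58.4 mm.
Rainfall = ε × PW = 0.77 × 58.4 = 45.0 mm.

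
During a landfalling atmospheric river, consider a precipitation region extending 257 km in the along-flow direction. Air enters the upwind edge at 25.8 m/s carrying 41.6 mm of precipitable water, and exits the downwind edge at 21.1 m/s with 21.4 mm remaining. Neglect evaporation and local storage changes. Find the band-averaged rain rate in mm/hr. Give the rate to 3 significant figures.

Column moisture flux per unit crosswind length is F = V × PW.
Inflow: F_in = 25.8 × 41.6 = 1073.28 mm·m/s
Outflow: F_out = 21.1 × 21.4 = 451.54 mm·m/s
Steady-state rate R = (F_in − F_out)/L = (1073.28 − 451.54) / 257000 m = 2.419e-03 mm/s.
R = 2.419e-03 × 3600 = 8.71 mm/hr.

R ≈ 8.71 mm/hr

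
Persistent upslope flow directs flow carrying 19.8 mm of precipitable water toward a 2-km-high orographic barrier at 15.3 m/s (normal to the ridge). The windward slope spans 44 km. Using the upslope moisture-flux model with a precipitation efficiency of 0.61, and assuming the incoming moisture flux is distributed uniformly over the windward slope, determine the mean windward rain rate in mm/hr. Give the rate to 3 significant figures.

R ≈ 15.1 mm/hr

Incoming column moisture flux per unit ridge length: F = V × PW = 15.3 × 19.8 = 302.94 mm·m/s.
Spread over the 44 km slope with efficiency ε = 0.61: R = ε·F/W = 0.61 × 302.94 / 44000 m = 4.200e-03 mm/s.
R = 4.200e-03 × 3600 = 15.1 mm/hr.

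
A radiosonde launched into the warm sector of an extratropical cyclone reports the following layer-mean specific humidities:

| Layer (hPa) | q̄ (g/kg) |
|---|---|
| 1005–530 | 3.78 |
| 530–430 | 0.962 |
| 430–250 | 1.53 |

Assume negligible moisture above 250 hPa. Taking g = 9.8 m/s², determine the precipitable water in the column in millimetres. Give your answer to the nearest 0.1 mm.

Precipitable water is the column-integrated vapour mass per unit area: PW = (1/g) Σ q̄ Δp, with q in kg/kg and Δp in Pa (1 kg/m² of water = 1 mm).
Layer 1005–530 hPa: Δp = 475 hPa = 47500 Pa, q̄ = 0.00378 kg/kg → 0.00378 × 47500 / 9.8 = 18.32 mm
Layer 530–430 hPa: Δp = 100 hPa = 10000 Pa, q̄ = 0.000962 kg/kg → 0.000962 × 10000 / 9.8 = 0.98 mm
Layer 430–250 hPa: Δp = 180 hPa = 18000 Pa, q̄ = 0.00153 kg/kg → 0.00153 × 18000 / 9.8 = 2.81 mm
PW = 18.32 + 0.98 + 2.81 = 22.11 ≈ 22.1 mm.

PW ≈ 22.1 mm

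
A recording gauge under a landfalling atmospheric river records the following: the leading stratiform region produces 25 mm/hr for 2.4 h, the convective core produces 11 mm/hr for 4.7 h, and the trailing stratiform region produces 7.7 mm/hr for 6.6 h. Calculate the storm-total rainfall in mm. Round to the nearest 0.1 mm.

Total = Σ Rᵢ Δtᵢ = 25 × 2.4 + 11 × 4.7 + 7.7 × 6.6
      = 60 + 51.7 + 50.82 = 162.5 mm.

total ≈ 162.5 mm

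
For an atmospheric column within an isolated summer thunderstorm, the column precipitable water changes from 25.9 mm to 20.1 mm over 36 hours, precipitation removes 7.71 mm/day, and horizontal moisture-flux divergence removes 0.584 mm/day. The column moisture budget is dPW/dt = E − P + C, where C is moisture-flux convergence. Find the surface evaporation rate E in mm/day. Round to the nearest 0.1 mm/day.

dPW/dt = (20.1 − 25.9) mm / (36/24 day) = -3.867 mm/day.
E = dPW/dt + P − C = (-3.867) + 7.71 − (-0.584) = 4.4 mm/day.

E ≈ 4.4 mm/day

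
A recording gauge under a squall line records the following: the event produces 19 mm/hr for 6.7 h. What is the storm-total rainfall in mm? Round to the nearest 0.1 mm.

Total = Σ Rᵢ Δtᵢ = 19 × 6.7
      = 127.3 = 127.3 mm.

total ≈ 127.3 mm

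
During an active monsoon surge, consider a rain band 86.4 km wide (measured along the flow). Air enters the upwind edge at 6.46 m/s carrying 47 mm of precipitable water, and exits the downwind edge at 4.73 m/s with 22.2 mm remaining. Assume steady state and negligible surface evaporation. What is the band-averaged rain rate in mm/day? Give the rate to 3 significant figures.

R ≈ 199 mm/day

Column moisture flux per unit crosswind length is F = V × PW.
Inflow: F_in = 6.46 × 47 = 303.62 mm·m/s
Outflow: F_out = 4.73 × 22.2 = 105.006 mm·m/s
Steady-state rate R = (F_in − F_out)/L = (303.62 − 105.006) / 86400 m = 2.299e-03 mm/s.
R = 2.299e-03 × 3600 × 24 = 199 mm/day.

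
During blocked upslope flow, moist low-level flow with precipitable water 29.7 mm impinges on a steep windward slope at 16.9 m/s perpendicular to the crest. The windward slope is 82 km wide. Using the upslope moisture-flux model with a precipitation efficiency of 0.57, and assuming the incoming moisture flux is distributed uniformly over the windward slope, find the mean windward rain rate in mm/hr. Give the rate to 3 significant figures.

R ≈ 12.6 mm/hr

Incoming column moisture flux per unit ridge length: F = V × PW = 16.9 × 29.7 = 501.93 mm·m/s.
Spread over the 82 km slope with efficiency ε = 0.57: R = ε·F/W = 0.57 × 501.93 / 82000 m = 3.489e-03 mm/s.
R = 3.489e-03 × 3600 = 12.6 mm/hr.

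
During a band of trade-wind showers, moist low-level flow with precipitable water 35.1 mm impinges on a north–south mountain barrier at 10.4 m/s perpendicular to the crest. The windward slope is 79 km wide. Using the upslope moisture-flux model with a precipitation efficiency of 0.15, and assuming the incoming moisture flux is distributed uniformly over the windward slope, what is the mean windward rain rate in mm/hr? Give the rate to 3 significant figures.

R ≈ 2.50 mm/hr

Incoming column moisture flux per unit ridge length: F = V × PW = 10.4 × 35.1 = 365.04 mm·m/s.
Spread over the 79 km slope with efficiency ε = 0.15: R = ε·F/W = 0.15 × 365.04 / 79000 m = 6.931e-04 mm/s.
R = 6.931e-04 × 3600 = 2.50 mm/hr.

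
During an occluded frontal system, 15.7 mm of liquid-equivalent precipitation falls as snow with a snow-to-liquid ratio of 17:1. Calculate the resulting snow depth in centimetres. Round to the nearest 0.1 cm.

snow depth ≈ 26.7 cm

Snow depth = liquid × ratio = 15.7 mm × 17 = 266.9 mm = 26.7 cm.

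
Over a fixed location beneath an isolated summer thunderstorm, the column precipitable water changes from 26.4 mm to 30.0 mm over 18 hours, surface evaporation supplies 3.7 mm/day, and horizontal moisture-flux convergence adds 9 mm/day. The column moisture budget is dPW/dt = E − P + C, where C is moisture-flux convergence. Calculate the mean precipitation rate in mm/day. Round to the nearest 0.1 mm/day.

P ≈ 7.9 mm/day

dPW/dt = (30.0 − 26.4) mm / (18/24 day) = +4.800 mm/day.
P = E + C − dPW/dt = 3.7 + (9) − (+4.800) = 7.9 mm/day.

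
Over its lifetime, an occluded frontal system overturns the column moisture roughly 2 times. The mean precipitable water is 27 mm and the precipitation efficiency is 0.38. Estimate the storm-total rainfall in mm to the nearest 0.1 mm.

Each cycle deposits ε × PW = 0.38 × 27 = 10.26 mm.
Over 2 cycles: 2 × 10.26 = 20.5 mm.

rainfall ≈ 20.5 mm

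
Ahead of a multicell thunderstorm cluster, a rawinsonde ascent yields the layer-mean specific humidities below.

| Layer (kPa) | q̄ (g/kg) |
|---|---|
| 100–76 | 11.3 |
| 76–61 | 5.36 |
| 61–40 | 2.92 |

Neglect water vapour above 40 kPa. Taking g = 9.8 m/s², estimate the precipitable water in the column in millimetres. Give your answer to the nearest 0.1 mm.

PW ≈ 42.1 mm

Precipitable water is the column-integrated vapour mass per unit area: PW = (1/g) Σ q̄ Δp, with q in kg/kg and Δp in Pa (1 kg/m² of water = 1 mm).
Layer 100–76 kPa: Δp = 240 hPa = 24000 Pa, q̄ = 0.0113 kg/kg → 0.0113 × 24000 / 9.8 = 27.67 mm
Layer 76–61 kPa: Δp = 150 hPa = 15000 Pa, q̄ = 0.00536 kg/kg → 0.00536 × 15000 / 9.8 = 8.20 mm
Layer 61–40 kPa: Δp = 210 hPa = 21000 Pa, q̄ = 0.00292 kg/kg → 0.00292 × 21000 / 9.8 = 6.26 mm
PW = 27.67 + 8.20 + 6.26 = 42.13 ≈ 42.1 mm.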